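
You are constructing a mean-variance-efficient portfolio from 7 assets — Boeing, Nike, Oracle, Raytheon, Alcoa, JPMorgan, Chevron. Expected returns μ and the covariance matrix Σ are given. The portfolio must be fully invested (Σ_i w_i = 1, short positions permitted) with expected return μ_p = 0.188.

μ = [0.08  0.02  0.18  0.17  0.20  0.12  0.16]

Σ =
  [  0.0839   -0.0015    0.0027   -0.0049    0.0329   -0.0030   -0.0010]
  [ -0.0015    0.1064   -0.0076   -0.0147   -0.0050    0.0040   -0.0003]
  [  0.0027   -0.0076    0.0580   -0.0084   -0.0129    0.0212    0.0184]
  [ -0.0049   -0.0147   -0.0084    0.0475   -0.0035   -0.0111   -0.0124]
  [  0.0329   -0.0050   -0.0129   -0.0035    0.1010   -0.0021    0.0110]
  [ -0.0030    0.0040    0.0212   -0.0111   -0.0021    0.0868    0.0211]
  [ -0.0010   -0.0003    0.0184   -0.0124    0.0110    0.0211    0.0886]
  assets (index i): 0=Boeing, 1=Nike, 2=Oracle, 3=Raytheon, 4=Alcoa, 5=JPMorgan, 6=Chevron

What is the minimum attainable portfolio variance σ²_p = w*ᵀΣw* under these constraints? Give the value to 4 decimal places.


x=Σ⁻¹μ = [0.2126  1.3096  3.9187  5.4035  2.5453  0.8228  1.2432]
y=Σ⁻¹𝟙 = [9.9332  16.1321  20.3976  35.8190  10.5335  8.8301  8.8197]
a=μᵀx=2.473852  b=𝟙ᵀx=15.455563  c=𝟙ᵀy=110.465224  D=ac−b²=34.400168
λ₁=(c·0.188−b)/D = (110.465224·0.188−15.455563)/34.400168 = 0.154415
λ₂=(a−b·0.188)/D = (2.473852−15.455563·0.188)/34.400168 = -0.012552
w* = 0.154415·x + -0.012552·y:
  w_0 = 0.154415·0.2126 + -0.012552·9.9332 = -0.0919  (Boeing)
  w_1 = 0.154415·1.3096 + -0.012552·16.1321 = -0.0003  (Nike)
  w_2 = 0.154415·3.9187 + -0.012552·20.3976 = 0.3491  (Oracle)
  w_3 = 0.154415·5.4035 + -0.012552·35.8190 = 0.3848  (Raytheon)
  w_4 = 0.154415·2.5453 + -0.012552·10.5335 = 0.2608  (Alcoa)
  w_5 = 0.154415·0.8228 + -0.012552·8.8301 = 0.0162  (JPMorgan)
  w_6 = 0.154415·1.2432 + -0.012552·8.8197 = 0.0813  (Chevron)
Σw_i=1.0000  μᵀw=0.1880
σ²=wᵀΣw=λ₁·μ_p+λ₂ = 0.154415·0.188 + -0.012552 = 0.016478 ≈ 0.0165

0.0165


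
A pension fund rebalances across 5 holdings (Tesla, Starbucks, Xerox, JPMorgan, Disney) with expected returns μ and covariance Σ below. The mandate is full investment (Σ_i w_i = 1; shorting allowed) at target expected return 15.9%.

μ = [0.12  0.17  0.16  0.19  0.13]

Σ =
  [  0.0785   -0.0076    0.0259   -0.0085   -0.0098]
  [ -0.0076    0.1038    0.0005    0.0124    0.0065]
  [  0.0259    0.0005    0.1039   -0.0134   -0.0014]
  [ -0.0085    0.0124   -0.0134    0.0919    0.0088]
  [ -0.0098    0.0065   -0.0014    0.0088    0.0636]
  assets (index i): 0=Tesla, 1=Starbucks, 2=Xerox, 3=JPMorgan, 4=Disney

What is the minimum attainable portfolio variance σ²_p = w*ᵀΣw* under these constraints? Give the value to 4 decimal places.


0.0199

p=Σ⁻¹μ = [1.6579  1.3874  1.4109  2.0570  1.9041]
q=Σ⁻¹𝟙 = [14.1469  8.3729  7.6457  10.6678  15.7397]
a=μᵀp=1.298924  b=𝟙ᵀp=8.417377  c=𝟙ᵀq=56.573014  D=ac−b²=2.631799
λ₁=(c·0.159−b)/D = (56.573014·0.159−8.417377)/2.631799 = 0.219520
λ₂=(a−b·0.159)/D = (1.298924−8.417377·0.159)/2.631799 = -0.014986
w* = 0.219520·p + -0.014986·q:
  w_0 = 0.219520·1.6579 + -0.014986·14.1469 = 0.1519  (Tesla)
  w_1 = 0.219520·1.3874 + -0.014986·8.3729 = 0.1791  (Starbucks)
  w_2 = 0.219520·1.4109 + -0.014986·7.6457 = 0.1952  (Xerox)
  w_3 = 0.219520·2.0570 + -0.014986·10.6678 = 0.2917  (JPMorgan)
  w_4 = 0.219520·1.9041 + -0.014986·15.7397 = 0.1821  (Disney)
Σw_i=1.0000  μᵀw=0.1590
σ²=wᵀΣw=λ₁·μ_p+λ₂ = 0.219520·0.159 + -0.014986 = 0.019918 ≈ 0.0199


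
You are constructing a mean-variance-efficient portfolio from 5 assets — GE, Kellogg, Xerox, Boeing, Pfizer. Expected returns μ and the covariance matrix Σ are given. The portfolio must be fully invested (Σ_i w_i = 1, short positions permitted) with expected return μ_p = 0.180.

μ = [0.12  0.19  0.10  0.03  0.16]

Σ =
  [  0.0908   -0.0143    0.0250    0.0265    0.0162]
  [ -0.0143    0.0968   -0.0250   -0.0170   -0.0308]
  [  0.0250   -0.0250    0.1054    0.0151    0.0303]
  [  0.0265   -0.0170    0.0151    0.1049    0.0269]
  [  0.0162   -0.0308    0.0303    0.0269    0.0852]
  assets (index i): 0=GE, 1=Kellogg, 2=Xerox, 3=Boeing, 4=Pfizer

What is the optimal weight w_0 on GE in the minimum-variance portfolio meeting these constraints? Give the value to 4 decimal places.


0.1806

p=Σ⁻¹μ = [1.2420  3.1022  0.6806  -0.2933  2.6138]
q=Σ⁻¹𝟙 = [7.8011  18.4440  7.5918  6.3235  12.2249]
a=μᵀp=1.215931  b=𝟙ᵀp=7.345357  c=𝟙ᵀq=52.385241  D=ac−b²=9.742583
λ₁=(c·0.180−b)/D = (52.385241·0.180−7.345357)/9.742583 = 0.213905
λ₂=(a−b·0.180)/D = (1.215931−7.345357·0.180)/9.742583 = -0.010904
w* = 0.213905·p + -0.010904·q:
  w_0 = 0.213905·1.2420 + -0.010904·7.8011 = 0.1806  (GE)
  w_1 = 0.213905·3.1022 + -0.010904·18.4440 = 0.4625  (Kellogg)
  w_2 = 0.213905·0.6806 + -0.010904·7.5918 = 0.0628  (Xerox)
  w_3 = 0.213905·-0.2933 + -0.010904·6.3235 = -0.1317  (Boeing)
  w_4 = 0.213905·2.6138 + -0.010904·12.2249 = 0.4258  (Pfizer)
Σw_i=1.0000  μᵀw=0.1800
σ²=wᵀΣw=λ₁·μ_p+λ₂ = 0.213905·0.180 + -0.010904 = 0.027599 ≈ 0.0276


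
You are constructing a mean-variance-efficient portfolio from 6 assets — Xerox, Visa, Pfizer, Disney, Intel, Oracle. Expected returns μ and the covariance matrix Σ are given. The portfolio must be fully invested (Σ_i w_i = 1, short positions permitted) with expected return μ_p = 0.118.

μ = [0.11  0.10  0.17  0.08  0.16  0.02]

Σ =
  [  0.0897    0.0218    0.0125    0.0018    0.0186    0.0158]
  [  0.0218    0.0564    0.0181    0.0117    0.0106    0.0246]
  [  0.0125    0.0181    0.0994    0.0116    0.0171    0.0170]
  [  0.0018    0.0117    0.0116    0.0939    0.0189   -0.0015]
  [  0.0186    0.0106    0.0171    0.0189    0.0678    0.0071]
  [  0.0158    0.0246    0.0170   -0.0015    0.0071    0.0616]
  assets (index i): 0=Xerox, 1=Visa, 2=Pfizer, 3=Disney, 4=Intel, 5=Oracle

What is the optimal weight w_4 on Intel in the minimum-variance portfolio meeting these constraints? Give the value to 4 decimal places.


p=Σ⁻¹μ = [0.5503  1.1502  1.2497  0.1785  1.7498  -0.8180]
q=Σ⁻¹𝟙 = [5.3117  6.7524  4.1260  7.7607  7.9529  10.3084]
a=μᵀp=0.665885  b=𝟙ᵀp=4.060430  c=𝟙ᵀq=42.212084  D=ac−b²=11.621291
λ₁=(c·0.118−b)/D = (42.212084·0.118−4.060430)/11.621291 = 0.079216
λ₂=(a−b·0.118)/D = (0.665885−4.060430·0.118)/11.621291 = 0.016070
w* = 0.079216·p + 0.016070·q:
  w_0 = 0.079216·0.5503 + 0.016070·5.3117 = 0.1290  (Xerox)
  w_1 = 0.079216·1.1502 + 0.016070·6.7524 = 0.1996  (Visa)
  w_2 = 0.079216·1.2497 + 0.016070·4.1260 = 0.1653  (Pfizer)
  w_3 = 0.079216·0.1785 + 0.016070·7.7607 = 0.1389  (Disney)
  w_4 = 0.079216·1.7498 + 0.016070·7.9529 = 0.2664  (Intel)
  w_5 = 0.079216·-0.8180 + 0.016070·10.3084 = 0.1009  (Oracle)
Σw_i=1.0000  μᵀw=0.1180
σ²=wᵀΣw=λ₁·μ_p+λ₂ = 0.079216·0.118 + 0.016070 = 0.025418 ≈ 0.0254

0.2664


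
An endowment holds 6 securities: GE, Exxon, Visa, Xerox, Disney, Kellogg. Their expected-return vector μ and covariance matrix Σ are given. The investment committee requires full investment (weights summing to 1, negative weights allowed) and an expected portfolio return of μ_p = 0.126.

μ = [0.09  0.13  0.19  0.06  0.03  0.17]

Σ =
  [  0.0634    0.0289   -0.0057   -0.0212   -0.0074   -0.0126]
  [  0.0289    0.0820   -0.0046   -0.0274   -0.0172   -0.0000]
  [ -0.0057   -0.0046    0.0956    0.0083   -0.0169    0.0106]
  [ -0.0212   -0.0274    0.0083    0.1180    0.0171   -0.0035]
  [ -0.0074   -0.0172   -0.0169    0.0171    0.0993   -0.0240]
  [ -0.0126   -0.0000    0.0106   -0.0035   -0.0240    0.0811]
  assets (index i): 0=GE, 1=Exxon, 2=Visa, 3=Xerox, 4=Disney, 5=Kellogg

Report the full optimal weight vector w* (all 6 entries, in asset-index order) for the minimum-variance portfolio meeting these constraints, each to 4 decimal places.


0.1664  0.1603  0.2041  0.0818  0.1383  0.2492

p=Σ⁻¹μ = [1.8514  1.6901  2.0832  0.9388  1.5572  2.6129]
q=Σ⁻¹𝟙 = [21.0369  13.5665  12.3899  12.4019  18.8149  20.0826]
a=μᵀp=1.329385  b=𝟙ᵀp=10.733650  c=𝟙ᵀq=98.292674  D=ac−b²=15.457573
λ₁=(c·0.126−b)/D = (98.292674·0.126−10.733650)/15.457573 = 0.106823
λ₂=(a−b·0.126)/D = (1.329385−10.733650·0.126)/15.457573 = -0.001491
w* = 0.106823·p + -0.001491·q:
  w_0 = 0.106823·1.8514 + -0.001491·21.0369 = 0.1664  (GE)
  w_1 = 0.106823·1.6901 + -0.001491·13.5665 = 0.1603  (Exxon)
  w_2 = 0.106823·2.0832 + -0.001491·12.3899 = 0.2041  (Visa)
  w_3 = 0.106823·0.9388 + -0.001491·12.4019 = 0.0818  (Xerox)
  w_4 = 0.106823·1.5572 + -0.001491·18.8149 = 0.1383  (Disney)
  w_5 = 0.106823·2.6129 + -0.001491·20.0826 = 0.2492  (Kellogg)
Σw_i=1.0000  μᵀw=0.1260
σ²=wᵀΣw=λ₁·μ_p+λ₂ = 0.106823·0.126 + -0.001491 = 0.011968 ≈ 0.0120


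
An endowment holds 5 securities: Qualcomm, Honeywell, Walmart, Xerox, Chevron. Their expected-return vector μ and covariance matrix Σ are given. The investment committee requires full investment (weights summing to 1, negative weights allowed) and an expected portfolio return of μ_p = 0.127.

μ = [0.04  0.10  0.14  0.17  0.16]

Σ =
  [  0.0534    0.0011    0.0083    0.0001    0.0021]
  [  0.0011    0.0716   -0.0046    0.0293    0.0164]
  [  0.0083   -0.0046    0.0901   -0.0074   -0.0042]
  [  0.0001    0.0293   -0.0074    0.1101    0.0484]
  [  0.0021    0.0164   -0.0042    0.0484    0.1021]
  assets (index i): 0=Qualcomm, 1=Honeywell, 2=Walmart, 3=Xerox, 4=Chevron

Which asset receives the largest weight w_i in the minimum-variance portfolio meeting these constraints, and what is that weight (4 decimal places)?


p=Σ⁻¹μ = [0.4269  0.8640  1.6866  0.9759  1.0263]
q=Σ⁻¹𝟙 = [16.5697  11.3287  10.7719  4.0754  6.1450]
a=μᵀp=0.669716  b=𝟙ᵀp=4.979752  c=𝟙ᵀq=48.890733  D=ac−b²=7.944967
λ₁=(c·0.127−b)/D = (48.890733·0.127−4.979752)/7.944967 = 0.154736
λ₂=(a−b·0.127)/D = (0.669716−4.979752·0.127)/7.944967 = 0.004693
w* = 0.154736·p + 0.004693·q:
  w_0 = 0.154736·0.4269 + 0.004693·16.5697 = 0.1438  (Qualcomm)
  w_1 = 0.154736·0.8640 + 0.004693·11.3287 = 0.1869  (Honeywell)
  w_2 = 0.154736·1.6866 + 0.004693·10.7719 = 0.3115  (Walmart)
  w_3 = 0.154736·0.9759 + 0.004693·4.0754 = 0.1701  (Xerox)
  w_4 = 0.154736·1.0263 + 0.004693·6.1450 = 0.1876  (Chevron)
Σw_i=1.0000  μᵀw=0.1270
σ²=wᵀΣw=λ₁·μ_p+λ₂ = 0.154736·0.127 + 0.004693 = 0.024345 ≈ 0.0243

Walmart (0.3115)


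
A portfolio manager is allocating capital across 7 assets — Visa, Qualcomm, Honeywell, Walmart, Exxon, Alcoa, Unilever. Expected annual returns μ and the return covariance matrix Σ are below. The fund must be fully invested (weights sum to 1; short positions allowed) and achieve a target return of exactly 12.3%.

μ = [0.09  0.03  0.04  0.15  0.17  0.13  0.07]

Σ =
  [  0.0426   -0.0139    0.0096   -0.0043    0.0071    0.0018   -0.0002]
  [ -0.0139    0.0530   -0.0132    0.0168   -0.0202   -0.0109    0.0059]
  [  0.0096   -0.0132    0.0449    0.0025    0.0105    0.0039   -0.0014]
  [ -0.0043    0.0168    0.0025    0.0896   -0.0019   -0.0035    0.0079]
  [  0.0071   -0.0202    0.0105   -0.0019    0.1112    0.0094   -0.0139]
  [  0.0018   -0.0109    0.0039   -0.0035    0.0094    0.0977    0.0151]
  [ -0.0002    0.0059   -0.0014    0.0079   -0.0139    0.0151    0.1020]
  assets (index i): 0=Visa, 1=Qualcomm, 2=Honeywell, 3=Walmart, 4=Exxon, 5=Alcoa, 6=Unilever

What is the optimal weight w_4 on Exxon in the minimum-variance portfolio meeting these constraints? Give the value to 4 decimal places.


0.2189

x=Σ⁻¹μ = [2.4038  1.6110  0.2920  1.5178  1.6234  1.2727  0.5171]
y=Σ⁻¹𝟙 = [28.2183  36.2529  23.1820  5.0581  11.7329  10.6964  7.7041]
a=μᵀx=0.981634  b=𝟙ᵀx=9.237636  c=𝟙ᵀy=122.844659  D=ac−b²=35.254624
λ₁=(c·0.123−b)/D = (122.844659·0.123−9.237636)/35.254624 = 0.166567
λ₂=(a−b·0.123)/D = (0.981634−9.237636·0.123)/35.254624 = -0.004385
w* = 0.166567·x + -0.004385·y:
  w_0 = 0.166567·2.4038 + -0.004385·28.2183 = 0.2767  (Visa)
  w_1 = 0.166567·1.6110 + -0.004385·36.2529 = 0.1094  (Qualcomm)
  w_2 = 0.166567·0.2920 + -0.004385·23.1820 = -0.0530  (Honeywell)
  w_3 = 0.166567·1.5178 + -0.004385·5.0581 = 0.2306  (Walmart)
  w_4 = 0.166567·1.6234 + -0.004385·11.7329 = 0.2189  (Exxon)
  w_5 = 0.166567·1.2727 + -0.004385·10.6964 = 0.1651  (Alcoa)
  w_6 = 0.166567·0.5171 + -0.004385·7.7041 = 0.0523  (Unilever)
Σw_i=1.0000  μᵀw=0.1230
σ²=wᵀΣw=λ₁·μ_p+λ₂ = 0.166567·0.123 + -0.004385 = 0.016103 ≈ 0.0161


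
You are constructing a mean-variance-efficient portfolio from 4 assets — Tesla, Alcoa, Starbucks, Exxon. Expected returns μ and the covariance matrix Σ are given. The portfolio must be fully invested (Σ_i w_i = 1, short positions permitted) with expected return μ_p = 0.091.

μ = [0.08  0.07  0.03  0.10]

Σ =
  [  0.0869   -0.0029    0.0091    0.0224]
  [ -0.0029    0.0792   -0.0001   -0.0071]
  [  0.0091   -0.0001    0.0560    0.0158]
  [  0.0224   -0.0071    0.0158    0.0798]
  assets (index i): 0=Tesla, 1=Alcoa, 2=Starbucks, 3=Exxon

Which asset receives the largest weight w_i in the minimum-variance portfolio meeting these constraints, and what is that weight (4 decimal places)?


g=Σ⁻¹μ = [0.6491  1.0098  0.1107  1.1388]
h=Σ⁻¹𝟙 = [8.2613  13.7212  14.1011  8.6412]
a=μᵀg=0.239826  b=𝟙ᵀg=2.908546  c=𝟙ᵀh=44.724876  D=ac−b²=2.266566
λ₁=(c·0.091−b)/D = (44.724876·0.091−2.908546)/2.266566 = 0.512413
λ₂=(a−b·0.091)/D = (0.239826−2.908546·0.091)/2.266566 = -0.010964
w* = 0.512413·g + -0.010964·h:
  w_0 = 0.512413·0.6491 + -0.010964·8.2613 = 0.2421  (Tesla)
  w_1 = 0.512413·1.0098 + -0.010964·13.7212 = 0.3670  (Alcoa)
  w_2 = 0.512413·0.1107 + -0.010964·14.1011 = -0.0979  (Starbucks)
  w_3 = 0.512413·1.1388 + -0.010964·8.6412 = 0.4888  (Exxon)
Σw_i=1.0000  μᵀw=0.0910
σ²=wᵀΣw=λ₁·μ_p+λ₂ = 0.512413·0.091 + -0.010964 = 0.035665 ≈ 0.0357

Exxon (0.4888)


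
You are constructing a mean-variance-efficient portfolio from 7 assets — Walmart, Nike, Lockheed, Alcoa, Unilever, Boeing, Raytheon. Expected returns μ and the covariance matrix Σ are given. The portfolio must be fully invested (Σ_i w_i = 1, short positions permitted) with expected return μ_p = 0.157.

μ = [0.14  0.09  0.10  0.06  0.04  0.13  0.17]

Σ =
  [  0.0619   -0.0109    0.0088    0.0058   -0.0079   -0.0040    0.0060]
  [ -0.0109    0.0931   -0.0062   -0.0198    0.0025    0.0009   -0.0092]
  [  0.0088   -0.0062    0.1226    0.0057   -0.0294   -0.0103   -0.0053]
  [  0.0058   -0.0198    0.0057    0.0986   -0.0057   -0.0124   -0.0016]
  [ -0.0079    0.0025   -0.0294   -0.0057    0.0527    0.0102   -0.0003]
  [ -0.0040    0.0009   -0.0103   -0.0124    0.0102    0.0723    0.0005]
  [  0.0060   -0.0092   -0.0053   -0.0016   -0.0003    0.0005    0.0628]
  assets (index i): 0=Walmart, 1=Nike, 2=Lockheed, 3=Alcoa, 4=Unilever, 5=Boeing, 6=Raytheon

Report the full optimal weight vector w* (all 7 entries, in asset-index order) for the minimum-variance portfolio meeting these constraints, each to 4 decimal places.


p=Σ⁻¹μ = [2.3263  1.7971  1.3474  1.1481  1.5161  2.0594  2.8818]
q=Σ⁻¹𝟙 = [18.4685  18.2238  15.9847  15.6872  28.6132  15.4286  18.5913]
a=μᵀp=1.509321  b=𝟙ᵀp=13.076206  c=𝟙ᵀq=130.997325  D=ac−b²=26.729857
λ₁=(c·0.157−b)/D = (130.997325·0.157−13.076206)/26.729857 = 0.280225
λ₂=(a−b·0.157)/D = (1.509321−13.076206·0.157)/26.729857 = -0.020338
w* = 0.280225·p + -0.020338·q:
  w_0 = 0.280225·2.3263 + -0.020338·18.4685 = 0.2763  (Walmart)
  w_1 = 0.280225·1.7971 + -0.020338·18.2238 = 0.1330  (Nike)
  w_2 = 0.280225·1.3474 + -0.020338·15.9847 = 0.0525  (Lockheed)
  w_3 = 0.280225·1.1481 + -0.020338·15.6872 = 0.0027  (Alcoa)
  w_4 = 0.280225·1.5161 + -0.020338·28.6132 = -0.1571  (Unilever)
  w_5 = 0.280225·2.0594 + -0.020338·15.4286 = 0.2633  (Boeing)
  w_6 = 0.280225·2.8818 + -0.020338·18.5913 = 0.4294  (Raytheon)
Σw_i=1.0000  μᵀw=0.1570
σ²=wᵀΣw=λ₁·μ_p+λ₂ = 0.280225·0.157 + -0.020338 = 0.023657 ≈ 0.0237

0.2763  0.1330  0.0525  0.0027  -0.1571  0.2633  0.4294


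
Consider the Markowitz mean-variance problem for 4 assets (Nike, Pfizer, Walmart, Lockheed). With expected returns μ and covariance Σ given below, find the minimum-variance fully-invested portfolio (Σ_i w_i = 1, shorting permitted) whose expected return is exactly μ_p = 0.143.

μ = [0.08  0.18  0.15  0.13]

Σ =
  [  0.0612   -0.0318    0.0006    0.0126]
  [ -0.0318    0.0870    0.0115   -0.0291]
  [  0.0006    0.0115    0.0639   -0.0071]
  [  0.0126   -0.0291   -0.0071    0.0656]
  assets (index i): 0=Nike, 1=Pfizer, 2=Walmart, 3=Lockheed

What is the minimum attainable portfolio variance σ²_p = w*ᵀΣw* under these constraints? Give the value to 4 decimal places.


u=Σ⁻¹μ = [2.6111  3.9059  2.0010  3.4294]
v=Σ⁻¹𝟙 = [25.3233  26.9546  13.2013  23.7658]
a=μᵀu=1.657931  b=𝟙ᵀu=11.947442  c=𝟙ᵀv=89.245010  D=ac−b²=5.220697
λ₁=(c·0.143−b)/D = (89.245010·0.143−11.947442)/5.220697 = 0.156032
λ₂=(a−b·0.143)/D = (1.657931−11.947442·0.143)/5.220697 = -0.009683
w* = 0.156032·u + -0.009683·v:
  w_0 = 0.156032·2.6111 + -0.009683·25.3233 = 0.1622  (Nike)
  w_1 = 0.156032·3.9059 + -0.009683·26.9546 = 0.3484  (Pfizer)
  w_2 = 0.156032·2.0010 + -0.009683·13.2013 = 0.1844  (Walmart)
  w_3 = 0.156032·3.4294 + -0.009683·23.7658 = 0.3050  (Lockheed)
Σw_i=1.0000  μᵀw=0.1430
σ²=wᵀΣw=λ₁·μ_p+λ₂ = 0.156032·0.143 + -0.009683 = 0.012629 ≈ 0.0126

0.0126


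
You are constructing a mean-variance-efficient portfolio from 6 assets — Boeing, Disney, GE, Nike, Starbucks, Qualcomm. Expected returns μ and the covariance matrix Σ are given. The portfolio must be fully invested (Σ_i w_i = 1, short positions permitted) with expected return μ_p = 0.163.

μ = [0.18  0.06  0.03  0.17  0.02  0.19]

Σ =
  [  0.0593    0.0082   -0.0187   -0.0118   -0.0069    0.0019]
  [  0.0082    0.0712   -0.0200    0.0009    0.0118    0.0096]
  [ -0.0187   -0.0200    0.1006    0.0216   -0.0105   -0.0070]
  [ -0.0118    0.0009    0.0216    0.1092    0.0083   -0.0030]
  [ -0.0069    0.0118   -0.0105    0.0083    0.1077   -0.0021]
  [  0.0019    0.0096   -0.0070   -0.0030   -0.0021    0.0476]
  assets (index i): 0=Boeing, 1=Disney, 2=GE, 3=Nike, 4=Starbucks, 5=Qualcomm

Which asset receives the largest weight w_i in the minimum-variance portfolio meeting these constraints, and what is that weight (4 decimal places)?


p=Σ⁻¹μ = [3.6047  0.0329  0.9105  1.8454  0.4397  4.1107]
q=Σ⁻¹𝟙 = [22.9292  11.5055  17.4385  7.8402  11.0050  21.3168]
a=μᵀp=1.781675  b=𝟙ᵀp=10.943870  c=𝟙ᵀq=92.035219  D=ac−b²=44.208591
λ₁=(c·0.163−b)/D = (92.035219·0.163−10.943870)/44.208591 = 0.091789
λ₂=(a−b·0.163)/D = (1.781675−10.943870·0.163)/44.208591 = -0.000049
w* = 0.091789·p + -0.000049·q:
  w_0 = 0.091789·3.6047 + -0.000049·22.9292 = 0.3297  (Boeing)
  w_1 = 0.091789·0.0329 + -0.000049·11.5055 = 0.0024  (Disney)
  w_2 = 0.091789·0.9105 + -0.000049·17.4385 = 0.0827  (GE)
  w_3 = 0.091789·1.8454 + -0.000049·7.8402 = 0.1690  (Nike)
  w_4 = 0.091789·0.4397 + -0.000049·11.0050 = 0.0398  (Starbucks)
  w_5 = 0.091789·4.1107 + -0.000049·21.3168 = 0.3763  (Qualcomm)
Σw_i=1.0000  μᵀw=0.1630
σ²=wᵀΣw=λ₁·μ_p+λ₂ = 0.091789·0.163 + -0.000049 = 0.014912 ≈ 0.0149

Qualcomm (0.3763)


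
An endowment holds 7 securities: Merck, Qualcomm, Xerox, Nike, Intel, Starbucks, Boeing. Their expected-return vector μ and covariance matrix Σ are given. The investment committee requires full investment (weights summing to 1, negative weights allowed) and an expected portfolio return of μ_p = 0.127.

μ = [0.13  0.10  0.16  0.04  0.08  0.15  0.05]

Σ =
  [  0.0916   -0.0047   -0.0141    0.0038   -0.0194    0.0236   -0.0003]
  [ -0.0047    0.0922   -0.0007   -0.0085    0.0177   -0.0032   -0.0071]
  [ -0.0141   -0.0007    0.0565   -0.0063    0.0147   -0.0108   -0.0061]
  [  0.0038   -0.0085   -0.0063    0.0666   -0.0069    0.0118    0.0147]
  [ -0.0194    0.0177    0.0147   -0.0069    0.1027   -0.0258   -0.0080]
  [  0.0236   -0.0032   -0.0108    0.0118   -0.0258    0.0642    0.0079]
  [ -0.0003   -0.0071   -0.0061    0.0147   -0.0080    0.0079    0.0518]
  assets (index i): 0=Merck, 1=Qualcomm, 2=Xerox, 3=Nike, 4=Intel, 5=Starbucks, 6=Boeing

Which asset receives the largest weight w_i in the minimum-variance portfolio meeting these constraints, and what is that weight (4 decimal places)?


Xerox (0.3181)

u=Σ⁻¹μ = [1.5834  1.1956  3.6285  0.3818  1.1428  2.6624  1.2277]
v=Σ⁻¹𝟙 = [13.5493  12.4474  24.4072  12.2505  13.0226  15.8323  20.0840]
a=μᵀu=1.473401  b=𝟙ᵀu=11.822162  c=𝟙ᵀv=111.593216  D=ac−b²=24.658069
λ₁=(c·0.127−b)/D = (111.593216·0.127−11.822162)/24.658069 = 0.095311
λ₂=(a−b·0.127)/D = (1.473401−11.822162·0.127)/24.658069 = -0.001136
w* = 0.095311·u + -0.001136·v:
  w_0 = 0.095311·1.5834 + -0.001136·13.5493 = 0.1355  (Merck)
  w_1 = 0.095311·1.1956 + -0.001136·12.4474 = 0.0998  (Qualcomm)
  w_2 = 0.095311·3.6285 + -0.001136·24.4072 = 0.3181  (Xerox)
  w_3 = 0.095311·0.3818 + -0.001136·12.2505 = 0.0225  (Nike)
  w_4 = 0.095311·1.1428 + -0.001136·13.0226 = 0.0941  (Intel)
  w_5 = 0.095311·2.6624 + -0.001136·15.8323 = 0.2358  (Starbucks)
  w_6 = 0.095311·1.2277 + -0.001136·20.0840 = 0.0942  (Boeing)
Σw_i=1.0000  μᵀw=0.1270
σ²=wᵀΣw=λ₁·μ_p+λ₂ = 0.095311·0.127 + -0.001136 = 0.010968 ≈ 0.0110


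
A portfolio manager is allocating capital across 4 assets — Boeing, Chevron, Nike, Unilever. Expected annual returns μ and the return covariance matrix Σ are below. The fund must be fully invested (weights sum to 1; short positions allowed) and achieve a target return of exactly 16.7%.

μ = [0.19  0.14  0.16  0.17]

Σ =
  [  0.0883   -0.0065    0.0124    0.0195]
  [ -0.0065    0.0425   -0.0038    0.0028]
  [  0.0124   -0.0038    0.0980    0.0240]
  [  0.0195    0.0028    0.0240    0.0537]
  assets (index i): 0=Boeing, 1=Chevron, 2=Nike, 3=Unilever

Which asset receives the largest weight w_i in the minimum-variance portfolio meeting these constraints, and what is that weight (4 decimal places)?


Boeing (0.3321)

p=Σ⁻¹μ = [1.8589  3.5561  1.0901  1.8181]
q=Σ⁻¹𝟙 = [9.8209  25.0013  7.3696  10.4584]
a=μᵀp=1.334544  b=𝟙ᵀp=8.323233  c=𝟙ᵀq=52.650299  D=ac−b²=0.987953
λ₁=(c·0.167−b)/D = (52.650299·0.167−8.323233)/0.987953 = 0.475091
λ₂=(a−b·0.167)/D = (1.334544−8.323233·0.167)/0.987953 = -0.056112
w* = 0.475091·p + -0.056112·q:
  w_0 = 0.475091·1.8589 + -0.056112·9.8209 = 0.3321  (Boeing)
  w_1 = 0.475091·3.5561 + -0.056112·25.0013 = 0.2866  (Chevron)
  w_2 = 0.475091·1.0901 + -0.056112·7.3696 = 0.1044  (Nike)
  w_3 = 0.475091·1.8181 + -0.056112·10.4584 = 0.2769  (Unilever)
Σw_i=1.0000  μᵀw=0.1670
σ²=wᵀΣw=λ₁·μ_p+λ₂ = 0.475091·0.167 + -0.056112 = 0.023229 ≈ 0.0232


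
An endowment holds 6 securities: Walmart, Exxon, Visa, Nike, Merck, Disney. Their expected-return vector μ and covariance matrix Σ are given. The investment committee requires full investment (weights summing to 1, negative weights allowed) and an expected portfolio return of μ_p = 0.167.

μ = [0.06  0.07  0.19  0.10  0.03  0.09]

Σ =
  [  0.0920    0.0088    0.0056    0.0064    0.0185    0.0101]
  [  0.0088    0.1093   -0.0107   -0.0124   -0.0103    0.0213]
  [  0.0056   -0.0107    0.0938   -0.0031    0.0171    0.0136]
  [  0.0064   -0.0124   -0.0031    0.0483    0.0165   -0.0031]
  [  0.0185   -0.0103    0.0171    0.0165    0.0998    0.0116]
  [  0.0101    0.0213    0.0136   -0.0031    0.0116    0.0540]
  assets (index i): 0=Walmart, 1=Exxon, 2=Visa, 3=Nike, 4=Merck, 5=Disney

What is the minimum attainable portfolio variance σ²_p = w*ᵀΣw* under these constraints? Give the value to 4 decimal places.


x=Σ⁻¹μ = [0.2579  0.8827  2.1597  2.6653  -0.5836  1.0047]
y=Σ⁻¹𝟙 = [5.7818  10.3224  10.0054  22.8793  3.1828  11.4753]
a=μᵀx=0.827047  b=𝟙ᵀx=6.386693  c=𝟙ᵀy=63.646994  D=ac−b²=11.849232
λ₁=(c·0.167−b)/D = (63.646994·0.167−6.386693)/11.849232 = 0.358028
λ₂=(a−b·0.167)/D = (0.827047−6.386693·0.167)/11.849232 = -0.020215
w* = 0.358028·x + -0.020215·y:
  w_0 = 0.358028·0.2579 + -0.020215·5.7818 = -0.0245  (Walmart)
  w_1 = 0.358028·0.8827 + -0.020215·10.3224 = 0.1074  (Exxon)
  w_2 = 0.358028·2.1597 + -0.020215·10.0054 = 0.5710  (Visa)
  w_3 = 0.358028·2.6653 + -0.020215·22.8793 = 0.4917  (Nike)
  w_4 = 0.358028·-0.5836 + -0.020215·3.1828 = -0.2733  (Merck)
  w_5 = 0.358028·1.0047 + -0.020215·11.4753 = 0.1277  (Disney)
Σw_i=1.0000  μᵀw=0.1670
σ²=wᵀΣw=λ₁·μ_p+λ₂ = 0.358028·0.167 + -0.020215 = 0.039576 ≈ 0.0396

0.0396


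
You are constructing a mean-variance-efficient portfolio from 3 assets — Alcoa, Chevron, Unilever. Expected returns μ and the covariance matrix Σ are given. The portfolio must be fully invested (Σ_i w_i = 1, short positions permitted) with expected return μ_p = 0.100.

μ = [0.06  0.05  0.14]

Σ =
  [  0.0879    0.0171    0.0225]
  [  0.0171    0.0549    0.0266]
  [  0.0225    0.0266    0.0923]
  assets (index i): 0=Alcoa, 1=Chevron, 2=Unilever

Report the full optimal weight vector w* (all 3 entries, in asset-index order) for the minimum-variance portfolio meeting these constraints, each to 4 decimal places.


x=Σ⁻¹μ = [0.2962  0.1378  1.4049]
y=Σ⁻¹𝟙 = [7.4504  13.3954  5.1576]
a=μᵀx=0.221344  b=𝟙ᵀx=1.838861  c=𝟙ᵀy=26.003409  D=ac−b²=2.374288
λ₁=(c·0.100−b)/D = (26.003409·0.100−1.838861)/2.374288 = 0.320719
λ₂=(a−b·0.100)/D = (0.221344−1.838861·0.100)/2.374288 = 0.015776
w* = 0.320719·x + 0.015776·y:
  w_0 = 0.320719·0.2962 + 0.015776·7.4504 = 0.2125  (Alcoa)
  w_1 = 0.320719·0.1378 + 0.015776·13.3954 = 0.2555  (Chevron)
  w_2 = 0.320719·1.4049 + 0.015776·5.1576 = 0.5319  (Unilever)
Σw_i=1.0000  μᵀw=0.1000
σ²=wᵀΣw=λ₁·μ_p+λ₂ = 0.320719·0.100 + 0.015776 = 0.047848 ≈ 0.0478

0.2125  0.2555  0.5319


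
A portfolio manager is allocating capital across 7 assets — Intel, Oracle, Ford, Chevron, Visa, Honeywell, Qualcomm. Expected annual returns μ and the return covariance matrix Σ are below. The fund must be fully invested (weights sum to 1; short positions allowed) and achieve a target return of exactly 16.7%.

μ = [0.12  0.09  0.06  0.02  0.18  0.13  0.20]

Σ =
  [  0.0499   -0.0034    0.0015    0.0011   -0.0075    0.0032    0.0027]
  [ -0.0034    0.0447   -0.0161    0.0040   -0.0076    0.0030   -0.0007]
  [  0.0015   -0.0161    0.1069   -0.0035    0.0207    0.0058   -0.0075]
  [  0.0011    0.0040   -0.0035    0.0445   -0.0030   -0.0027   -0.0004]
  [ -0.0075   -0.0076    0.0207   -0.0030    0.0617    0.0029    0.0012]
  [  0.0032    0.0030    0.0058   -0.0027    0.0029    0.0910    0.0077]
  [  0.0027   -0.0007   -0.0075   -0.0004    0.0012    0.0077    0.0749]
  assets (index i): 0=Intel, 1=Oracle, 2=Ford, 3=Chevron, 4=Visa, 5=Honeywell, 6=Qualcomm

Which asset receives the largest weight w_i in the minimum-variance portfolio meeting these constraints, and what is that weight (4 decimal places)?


Visa (0.3426)

u=Σ⁻¹μ = [2.9004  2.9104  0.4393  0.4576  3.4126  0.8966  2.4925]
v=Σ⁻¹𝟙 = [22.9445  29.0615  10.8761  22.0250  19.3957  7.4728  12.9233]
a=μᵀu=1.874812  b=𝟙ᵀu=13.509291  c=𝟙ᵀv=124.698927  D=ac−b²=51.286057
λ₁=(c·0.167−b)/D = (124.698927·0.167−13.509291)/51.286057 = 0.142640
λ₂=(a−b·0.167)/D = (1.874812−13.509291·0.167)/51.286057 = -0.007434
w* = 0.142640·u + -0.007434·v:
  w_0 = 0.142640·2.9004 + -0.007434·22.9445 = 0.2432  (Intel)
  w_1 = 0.142640·2.9104 + -0.007434·29.0615 = 0.1991  (Oracle)
  w_2 = 0.142640·0.4393 + -0.007434·10.8761 = -0.0182  (Ford)
  w_3 = 0.142640·0.4576 + -0.007434·22.0250 = -0.0985  (Chevron)
  w_4 = 0.142640·3.4126 + -0.007434·19.3957 = 0.3426  (Visa)
  w_5 = 0.142640·0.8966 + -0.007434·7.4728 = 0.0723  (Honeywell)
  w_6 = 0.142640·2.4925 + -0.007434·12.9233 = 0.2595  (Qualcomm)
Σw_i=1.0000  μᵀw=0.1670
σ²=wᵀΣw=λ₁·μ_p+λ₂ = 0.142640·0.167 + -0.007434 = 0.016387 ≈ 0.0164


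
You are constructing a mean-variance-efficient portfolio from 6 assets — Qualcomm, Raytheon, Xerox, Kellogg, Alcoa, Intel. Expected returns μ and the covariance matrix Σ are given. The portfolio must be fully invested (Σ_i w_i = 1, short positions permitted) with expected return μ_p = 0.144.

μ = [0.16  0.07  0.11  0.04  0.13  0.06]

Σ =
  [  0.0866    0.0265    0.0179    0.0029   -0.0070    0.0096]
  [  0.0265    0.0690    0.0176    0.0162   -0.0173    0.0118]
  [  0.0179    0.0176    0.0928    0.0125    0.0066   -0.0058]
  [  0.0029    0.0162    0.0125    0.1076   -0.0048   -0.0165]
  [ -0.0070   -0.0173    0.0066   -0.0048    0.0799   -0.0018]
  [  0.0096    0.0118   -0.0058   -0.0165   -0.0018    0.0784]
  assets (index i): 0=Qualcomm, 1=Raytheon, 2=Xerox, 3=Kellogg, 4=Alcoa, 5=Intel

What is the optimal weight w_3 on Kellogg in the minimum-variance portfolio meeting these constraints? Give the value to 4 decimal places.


g=Σ⁻¹μ = [1.6298  0.4950  0.6369  0.3632  1.8610  0.6575]
h=Σ⁻¹𝟙 = [6.7897  9.7041  6.0440  9.6836  15.5939  13.3063]
a=μᵀg=0.661392  b=𝟙ᵀg=5.643408  c=𝟙ᵀh=61.121625  D=ac−b²=8.577301
λ₁=(c·0.144−b)/D = (61.121625·0.144−5.643408)/8.577301 = 0.368193
λ₂=(a−b·0.144)/D = (0.661392−5.643408·0.144)/8.577301 = -0.017635
w* = 0.368193·g + -0.017635·h:
  w_0 = 0.368193·1.6298 + -0.017635·6.7897 = 0.4804  (Qualcomm)
  w_1 = 0.368193·0.4950 + -0.017635·9.7041 = 0.0111  (Raytheon)
  w_2 = 0.368193·0.6369 + -0.017635·6.0440 = 0.1279  (Xerox)
  w_3 = 0.368193·0.3632 + -0.017635·9.6836 = -0.0371  (Kellogg)
  w_4 = 0.368193·1.8610 + -0.017635·15.5939 = 0.4102  (Alcoa)
  w_5 = 0.368193·0.6575 + -0.017635·13.3063 = 0.0074  (Intel)
Σw_i=1.0000  μᵀw=0.1440
σ²=wᵀΣw=λ₁·μ_p+λ₂ = 0.368193·0.144 + -0.017635 = 0.035385 ≈ 0.0354

-0.0371


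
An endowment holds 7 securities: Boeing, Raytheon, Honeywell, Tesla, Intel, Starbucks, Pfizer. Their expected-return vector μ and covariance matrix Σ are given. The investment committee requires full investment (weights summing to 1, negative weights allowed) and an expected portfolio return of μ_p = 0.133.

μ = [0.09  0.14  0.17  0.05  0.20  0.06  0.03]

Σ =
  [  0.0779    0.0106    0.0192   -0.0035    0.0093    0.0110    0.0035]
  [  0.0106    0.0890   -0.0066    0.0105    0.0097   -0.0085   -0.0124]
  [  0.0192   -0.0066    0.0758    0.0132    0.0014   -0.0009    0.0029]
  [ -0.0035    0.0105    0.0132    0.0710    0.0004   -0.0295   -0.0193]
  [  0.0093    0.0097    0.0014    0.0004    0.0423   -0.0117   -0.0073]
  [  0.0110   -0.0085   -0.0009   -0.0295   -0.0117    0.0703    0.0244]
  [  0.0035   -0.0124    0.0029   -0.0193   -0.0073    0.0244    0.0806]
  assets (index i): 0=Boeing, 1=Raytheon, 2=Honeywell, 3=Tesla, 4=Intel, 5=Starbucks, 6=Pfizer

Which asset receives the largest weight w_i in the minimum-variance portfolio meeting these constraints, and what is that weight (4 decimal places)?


Intel (0.3740)

g=Σ⁻¹μ = [-0.4864  1.3953  2.1994  1.1325  5.1567  2.2573  0.5837]
h=Σ⁻¹𝟙 = [2.8286  9.6789  8.0190  25.8192  29.9443  25.8186  14.5632]
a=μᵀg=1.766395  b=𝟙ᵀg=12.238673  c=𝟙ᵀh=116.671690  D=ac−b²=56.303150
λ₁=(c·0.133−b)/D = (116.671690·0.133−12.238673)/56.303150 = 0.058232
λ₂=(a−b·0.133)/D = (1.766395−12.238673·0.133)/56.303150 = 0.002463
w* = 0.058232·g + 0.002463·h:
  w_0 = 0.058232·-0.4864 + 0.002463·2.8286 = -0.0214  (Boeing)
  w_1 = 0.058232·1.3953 + 0.002463·9.6789 = 0.1051  (Raytheon)
  w_2 = 0.058232·2.1994 + 0.002463·8.0190 = 0.1478  (Honeywell)
  w_3 = 0.058232·1.1325 + 0.002463·25.8192 = 0.1295  (Tesla)
  w_4 = 0.058232·5.1567 + 0.002463·29.9443 = 0.3740  (Intel)
  w_5 = 0.058232·2.2573 + 0.002463·25.8186 = 0.1950  (Starbucks)
  w_6 = 0.058232·0.5837 + 0.002463·14.5632 = 0.0699  (Pfizer)
Σw_i=1.0000  μᵀw=0.1330
σ²=wᵀΣw=λ₁·μ_p+λ₂ = 0.058232·0.133 + 0.002463 = 0.010207 ≈ 0.0102


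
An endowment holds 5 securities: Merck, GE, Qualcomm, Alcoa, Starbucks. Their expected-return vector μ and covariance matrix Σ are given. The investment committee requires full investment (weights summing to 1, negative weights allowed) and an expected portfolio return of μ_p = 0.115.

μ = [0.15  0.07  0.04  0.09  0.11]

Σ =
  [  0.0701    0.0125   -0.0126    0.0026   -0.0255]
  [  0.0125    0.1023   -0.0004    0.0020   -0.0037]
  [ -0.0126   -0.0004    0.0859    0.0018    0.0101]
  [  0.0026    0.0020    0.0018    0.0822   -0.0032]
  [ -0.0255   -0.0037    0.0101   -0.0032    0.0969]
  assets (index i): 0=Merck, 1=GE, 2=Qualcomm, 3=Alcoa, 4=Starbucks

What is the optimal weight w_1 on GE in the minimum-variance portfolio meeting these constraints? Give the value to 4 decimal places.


0.0559

x=Σ⁻¹μ = [2.8236  0.3884  0.6407  1.0546  1.8611]
y=Σ⁻¹𝟙 = [20.1901  7.6721  12.6316  11.6473  14.9941]
a=μᵀx=0.775992  b=𝟙ᵀx=6.768425  c=𝟙ᵀy=67.135179  D=ac−b²=6.284763
λ₁=(c·0.115−b)/D = (67.135179·0.115−6.768425)/6.284763 = 0.151497
λ₂=(a−b·0.115)/D = (0.775992−6.768425·0.115)/6.284763 = -0.000378
w* = 0.151497·x + -0.000378·y:
  w_0 = 0.151497·2.8236 + -0.000378·20.1901 = 0.4201  (Merck)
  w_1 = 0.151497·0.3884 + -0.000378·7.6721 = 0.0559  (GE)
  w_2 = 0.151497·0.6407 + -0.000378·12.6316 = 0.0923  (Qualcomm)
  w_3 = 0.151497·1.0546 + -0.000378·11.6473 = 0.1554  (Alcoa)
  w_4 = 0.151497·1.8611 + -0.000378·14.9941 = 0.2763  (Starbucks)
Σw_i=1.0000  μᵀw=0.1150
σ²=wᵀΣw=λ₁·μ_p+λ₂ = 0.151497·0.115 + -0.000378 = 0.017044 ≈ 0.0170


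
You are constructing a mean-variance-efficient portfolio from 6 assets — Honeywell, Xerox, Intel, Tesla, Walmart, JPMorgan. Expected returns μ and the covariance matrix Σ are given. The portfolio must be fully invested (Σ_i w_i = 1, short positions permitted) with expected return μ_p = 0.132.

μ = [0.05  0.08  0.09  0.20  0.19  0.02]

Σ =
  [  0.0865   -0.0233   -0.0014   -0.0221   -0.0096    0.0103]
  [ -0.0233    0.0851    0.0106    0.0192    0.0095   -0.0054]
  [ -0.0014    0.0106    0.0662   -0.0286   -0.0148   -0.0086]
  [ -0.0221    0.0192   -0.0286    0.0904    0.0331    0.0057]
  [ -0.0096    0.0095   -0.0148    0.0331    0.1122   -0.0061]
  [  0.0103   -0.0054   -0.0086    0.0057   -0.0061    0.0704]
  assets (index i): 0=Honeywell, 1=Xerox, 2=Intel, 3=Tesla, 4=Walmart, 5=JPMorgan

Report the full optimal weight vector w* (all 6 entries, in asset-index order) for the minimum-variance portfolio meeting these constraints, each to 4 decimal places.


g=Σ⁻¹μ = [1.5524  0.1881  2.9935  2.9886  1.3404  0.3112]
h=Σ⁻¹𝟙 = [18.2132  9.6324  25.3032  17.3723  8.6681  14.7142]
a=μᵀg=1.220704  b=𝟙ᵀg=9.374229  c=𝟙ᵀh=93.903455  D=ac−b²=26.752140
λ₁=(c·0.132−b)/D = (93.903455·0.132−9.374229)/26.752140 = 0.112927
λ₂=(a−b·0.132)/D = (1.220704−9.374229·0.132)/26.752140 = -0.000624
w* = 0.112927·g + -0.000624·h:
  w_0 = 0.112927·1.5524 + -0.000624·18.2132 = 0.1639  (Honeywell)
  w_1 = 0.112927·0.1881 + -0.000624·9.6324 = 0.0152  (Xerox)
  w_2 = 0.112927·2.9935 + -0.000624·25.3032 = 0.3223  (Intel)
  w_3 = 0.112927·2.9886 + -0.000624·17.3723 = 0.3266  (Tesla)
  w_4 = 0.112927·1.3404 + -0.000624·8.6681 = 0.1460  (Walmart)
  w_5 = 0.112927·0.3112 + -0.000624·14.7142 = 0.0260  (JPMorgan)
Σw_i=1.0000  μᵀw=0.1320
σ²=wᵀΣw=λ₁·μ_p+λ₂ = 0.112927·0.132 + -0.000624 = 0.014282 ≈ 0.0143

0.1639  0.0152  0.3223  0.3266  0.1460  0.0260


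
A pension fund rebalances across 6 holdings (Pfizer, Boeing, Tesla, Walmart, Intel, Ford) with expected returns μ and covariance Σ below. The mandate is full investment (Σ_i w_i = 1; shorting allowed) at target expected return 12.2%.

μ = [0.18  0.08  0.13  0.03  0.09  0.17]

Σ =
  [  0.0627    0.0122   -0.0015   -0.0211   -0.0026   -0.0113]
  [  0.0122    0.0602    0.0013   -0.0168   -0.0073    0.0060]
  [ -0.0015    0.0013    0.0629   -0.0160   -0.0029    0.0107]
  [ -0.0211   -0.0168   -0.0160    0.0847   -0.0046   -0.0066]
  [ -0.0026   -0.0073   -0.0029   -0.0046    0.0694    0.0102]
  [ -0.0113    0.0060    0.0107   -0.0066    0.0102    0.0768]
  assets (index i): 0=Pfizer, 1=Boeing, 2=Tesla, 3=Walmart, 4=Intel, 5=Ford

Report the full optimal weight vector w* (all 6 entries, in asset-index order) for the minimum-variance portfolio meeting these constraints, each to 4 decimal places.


0.2705  0.0978  0.1759  0.1819  0.1176  0.1564

u=Σ⁻¹μ = [3.9781  1.0421  2.3774  2.2660  1.4541  2.3879]
v=Σ⁻¹𝟙 = [24.9799  19.9509  22.0309  28.0880  18.4578  12.0306]
a=μᵀu=1.713267  b=𝟙ᵀu=13.505497  c=𝟙ᵀv=125.537948  D=ac−b²=32.681606
λ₁=(c·0.122−b)/D = (125.537948·0.122−13.505497)/32.681606 = 0.055387
λ₂=(a−b·0.122)/D = (1.713267−13.505497·0.122)/32.681606 = 0.002007
w* = 0.055387·u + 0.002007·v:
  w_0 = 0.055387·3.9781 + 0.002007·24.9799 = 0.2705  (Pfizer)
  w_1 = 0.055387·1.0421 + 0.002007·19.9509 = 0.0978  (Boeing)
  w_2 = 0.055387·2.3774 + 0.002007·22.0309 = 0.1759  (Tesla)
  w_3 = 0.055387·2.2660 + 0.002007·28.0880 = 0.1819  (Walmart)
  w_4 = 0.055387·1.4541 + 0.002007·18.4578 = 0.1176  (Intel)
  w_5 = 0.055387·2.3879 + 0.002007·12.0306 = 0.1564  (Ford)
Σw_i=1.0000  μᵀw=0.1220
σ²=wᵀΣw=λ₁·μ_p+λ₂ = 0.055387·0.122 + 0.002007 = 0.008764 ≈ 0.0088


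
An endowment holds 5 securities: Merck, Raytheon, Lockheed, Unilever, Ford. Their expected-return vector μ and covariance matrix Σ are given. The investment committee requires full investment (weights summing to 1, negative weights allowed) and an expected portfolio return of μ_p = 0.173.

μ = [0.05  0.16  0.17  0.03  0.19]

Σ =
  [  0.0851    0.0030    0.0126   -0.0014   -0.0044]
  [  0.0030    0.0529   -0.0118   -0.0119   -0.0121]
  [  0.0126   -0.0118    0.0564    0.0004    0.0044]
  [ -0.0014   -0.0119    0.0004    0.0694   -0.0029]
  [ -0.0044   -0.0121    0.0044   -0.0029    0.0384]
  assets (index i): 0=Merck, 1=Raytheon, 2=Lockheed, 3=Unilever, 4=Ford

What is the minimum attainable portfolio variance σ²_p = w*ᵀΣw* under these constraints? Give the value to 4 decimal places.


0.0111

u=Σ⁻¹μ = [0.2105  5.6773  3.6385  1.6594  6.4694]
v=Σ⁻¹𝟙 = [9.8294  36.5570  20.0539  22.3515  38.0774]
a=μᵀu=2.816398  b=𝟙ᵀu=17.655010  c=𝟙ᵀv=126.869223  D=ac−b²=45.614787
λ₁=(c·0.173−b)/D = (126.869223·0.173−17.655010)/45.614787 = 0.094122
λ₂=(a−b·0.173)/D = (2.816398−17.655010·0.173)/45.614787 = -0.005216
w* = 0.094122·u + -0.005216·v:
  w_0 = 0.094122·0.2105 + -0.005216·9.8294 = -0.0315  (Merck)
  w_1 = 0.094122·5.6773 + -0.005216·36.5570 = 0.3437  (Raytheon)
  w_2 = 0.094122·3.6385 + -0.005216·20.0539 = 0.2379  (Lockheed)
  w_3 = 0.094122·1.6594 + -0.005216·22.3515 = 0.0396  (Unilever)
  w_4 = 0.094122·6.4694 + -0.005216·38.0774 = 0.4103  (Ford)
Σw_i=1.0000  μᵀw=0.1730
σ²=wᵀΣw=λ₁·μ_p+λ₂ = 0.094122·0.173 + -0.005216 = 0.011067 ≈ 0.0111


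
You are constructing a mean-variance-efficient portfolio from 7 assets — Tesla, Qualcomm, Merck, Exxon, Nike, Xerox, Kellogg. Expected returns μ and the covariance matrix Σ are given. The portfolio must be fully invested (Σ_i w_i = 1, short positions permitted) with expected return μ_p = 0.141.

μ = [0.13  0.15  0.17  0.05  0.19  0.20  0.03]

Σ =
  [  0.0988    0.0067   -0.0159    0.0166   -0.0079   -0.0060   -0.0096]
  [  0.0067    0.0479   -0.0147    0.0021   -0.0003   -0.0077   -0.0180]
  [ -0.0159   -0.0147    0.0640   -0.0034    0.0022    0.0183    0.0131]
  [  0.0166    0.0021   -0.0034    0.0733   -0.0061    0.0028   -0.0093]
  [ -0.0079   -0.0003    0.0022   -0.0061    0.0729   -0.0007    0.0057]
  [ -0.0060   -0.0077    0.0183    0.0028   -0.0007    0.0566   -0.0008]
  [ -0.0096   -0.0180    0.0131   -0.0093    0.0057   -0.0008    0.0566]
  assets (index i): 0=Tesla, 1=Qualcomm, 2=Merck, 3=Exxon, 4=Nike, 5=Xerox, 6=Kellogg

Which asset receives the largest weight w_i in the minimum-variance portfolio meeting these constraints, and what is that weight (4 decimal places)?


Qualcomm (0.2673)

g=Σ⁻¹μ = [1.9417  4.9065  2.8653  0.5312  2.7018  3.5105  1.6214]
h=Σ⁻¹𝟙 = [12.8552  37.5625  16.4076  14.5690  13.8810  18.7002  29.2566]
a=μᵀg=2.766149  b=𝟙ᵀg=18.078420  c=𝟙ᵀh=143.232111  D=ac−b²=69.372151
λ₁=(c·0.141−b)/D = (143.232111·0.141−18.078420)/69.372151 = 0.030521
λ₂=(a−b·0.141)/D = (2.766149−18.078420·0.141)/69.372151 = 0.003129
w* = 0.030521·g + 0.003129·h:
  w_0 = 0.030521·1.9417 + 0.003129·12.8552 = 0.0995  (Tesla)
  w_1 = 0.030521·4.9065 + 0.003129·37.5625 = 0.2673  (Qualcomm)
  w_2 = 0.030521·2.8653 + 0.003129·16.4076 = 0.1388  (Merck)
  w_3 = 0.030521·0.5312 + 0.003129·14.5690 = 0.0618  (Exxon)
  w_4 = 0.030521·2.7018 + 0.003129·13.8810 = 0.1259  (Nike)
  w_5 = 0.030521·3.5105 + 0.003129·18.7002 = 0.1657  (Xerox)
  w_6 = 0.030521·1.6214 + 0.003129·29.2566 = 0.1410  (Kellogg)
Σw_i=1.0000  μᵀw=0.1410
σ²=wᵀΣw=λ₁·μ_p+λ₂ = 0.030521·0.141 + 0.003129 = 0.007433 ≈ 0.0074
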